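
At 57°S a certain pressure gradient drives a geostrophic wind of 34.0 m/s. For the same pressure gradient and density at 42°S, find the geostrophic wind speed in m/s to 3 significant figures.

With the same pressure gradient and density, V_g ∝ 1/f ∝ 1/sin φ.
V₂ = V₁ · sin φ₁ / sin φ₂ = 34.0 × sin 57° / sin 42°
V₂ = 34.0 × 0.8387/0.6691 = 42.6 m/s

42.6 m/s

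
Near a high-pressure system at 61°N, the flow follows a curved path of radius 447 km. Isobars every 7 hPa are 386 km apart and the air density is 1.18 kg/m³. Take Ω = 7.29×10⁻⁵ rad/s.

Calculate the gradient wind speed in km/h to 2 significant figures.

62 km/h

Coriolis parameter at 61°N:
f = 2Ω sin φ = 2 × 7.29×10⁻⁵ × sin 61° = 1.28×10⁻⁴ s⁻¹
Pressure gradient: |∂P/∂n| = 700 Pa / 386000 m = 1.81×10⁻³ Pa/m
Geostrophic speed: V_g = |∂P/∂n|/(fρ) = 1.81×10⁻³/(1.28×10⁻⁴ × 1.18) = 12.1 m/s
Around a high, pressure-gradient force acts outward with centrifugal, so Coriolis balances both:
fV = (1/ρ)|∂P/∂n| + V²/R  →  V² − fR·V + fR·V_g = 0
With fR = 1.28×10⁻⁴ × 447×10³ m = 57.0 m/s:
V = [fR − √((fR)² − 4 fR V_g)]/2 = [57.0 − √(57.0² − 4×57.0×12.1)]/2 = 17.3 m/s
Supergeostrophic (V > V_g = 12.1 m/s), as expected around a high.
Converting: 17.3 m/s × 3.6 = 62 km/h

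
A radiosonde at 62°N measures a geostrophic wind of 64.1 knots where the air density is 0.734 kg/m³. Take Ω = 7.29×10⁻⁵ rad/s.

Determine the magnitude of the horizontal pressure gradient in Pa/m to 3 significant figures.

Coriolis parameter at 62°N:
f = 2Ω sin φ = 2 × 7.29×10⁻⁵ × sin 62° = 1.29×10⁻⁴ s⁻¹
Wind speed in SI: 64.1 knots = 33.0 m/s
Geostrophic balance rearranged: |∂P/∂n| = f ρ V_g
|∂P/∂n| = 1.29×10⁻⁴ × 0.734 × 33.0 = 3.12×10⁻³ Pa/m

3.12×10⁻³ Pa/m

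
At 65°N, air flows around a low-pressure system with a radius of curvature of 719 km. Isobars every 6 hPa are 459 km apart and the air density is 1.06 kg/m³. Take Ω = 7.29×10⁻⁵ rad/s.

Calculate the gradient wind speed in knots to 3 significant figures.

Coriolis parameter at 65°N:
f = 2Ω sin φ = 2 × 7.29×10⁻⁵ × sin 65° = 1.32×10⁻⁴ s⁻¹
Pressure gradient: |∂P/∂n| = 600 Pa / 459000 m = 1.31×10⁻³ Pa/m
Geostrophic speed: V_g = |∂P/∂n|/(fρ) = 1.31×10⁻³/(1.32×10⁻⁴ × 1.06) = 9.33 m/s
Around a low, centrifugal force acts outward with Coriolis, so pressure-gradient force balances both:
(1/ρ)|∂P/∂n| = fV + V²/R  →  V² + fR·V − fR·V_g = 0
With fR = 1.32×10⁻⁴ × 719×10³ m = 95.0 m/s:
V = [−fR + √((fR)² + 4 fR V_g)]/2 = [−95.0 + √(95.0² + 4×95.0×9.33)]/2 = 8.56 m/s
Subgeostrophic (V < V_g = 9.33 m/s), as expected around a low.
Converting: 8.56 m/s × 1.944 = 16.6 knots

16.6 knots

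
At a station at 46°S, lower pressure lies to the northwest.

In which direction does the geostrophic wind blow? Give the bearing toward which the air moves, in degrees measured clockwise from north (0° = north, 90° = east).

225°

The pressure-gradient force points toward the northwest (bearing 315°).
Geostrophic balance: in the Southern Hemisphere the Coriolis force deflects motion to the left, so the geostrophic wind blows 90° to the left of the pressure-gradient force (low pressure on the right).
Rotating 315° by 90° counterclockwise gives 225° — the wind blows toward the southwest.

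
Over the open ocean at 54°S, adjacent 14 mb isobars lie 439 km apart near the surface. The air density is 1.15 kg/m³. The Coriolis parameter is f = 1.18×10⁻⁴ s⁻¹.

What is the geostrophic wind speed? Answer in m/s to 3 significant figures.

Pressure gradient: |∂P/∂n| = 1400 Pa / 439000 m = 3.19×10⁻³ Pa/m
Geostrophic balance (pressure-gradient force = Coriolis force):
V_g = (1/(fρ)) |∂P/∂n| = 3.19×10⁻³ / (1.18×10⁻⁴ × 1.15) = 23.5 m/s

23.5 m/s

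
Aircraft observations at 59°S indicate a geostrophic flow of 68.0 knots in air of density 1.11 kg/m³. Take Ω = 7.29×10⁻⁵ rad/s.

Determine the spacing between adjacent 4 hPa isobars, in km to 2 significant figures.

82 km

Coriolis parameter at 59°S:
f = 2Ω sin φ = 2 × 7.29×10⁻⁵ × sin 59° = 1.25×10⁻⁴ s⁻¹
Wind speed in SI: 68.0 knots = 35.0 m/s
Geostrophic balance rearranged: |∂P/∂n| = f ρ V_g
|∂P/∂n| = 1.25×10⁻⁴ × 1.11 × 35.0 = 4.85×10⁻³ Pa/m
Isobar spacing: Δn = ΔP/|∂P/∂n| = 400 Pa / 4.85×10⁻³ Pa/m = 82427 m ≈ 82 km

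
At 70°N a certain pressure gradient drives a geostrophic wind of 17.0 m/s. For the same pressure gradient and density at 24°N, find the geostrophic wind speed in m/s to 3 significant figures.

39.3 m/s

With the same pressure gradient and density, V_g ∝ 1/f ∝ 1/sin φ.
V₂ = V₁ · sin φ₁ / sin φ₂ = 17.0 × sin 70° / sin 24°
V₂ = 17.0 × 0.9397/0.4067 = 39.3 m/s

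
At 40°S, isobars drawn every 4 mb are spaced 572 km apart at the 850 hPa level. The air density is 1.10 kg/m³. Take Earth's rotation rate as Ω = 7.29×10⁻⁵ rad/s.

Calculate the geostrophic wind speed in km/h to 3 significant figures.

Coriolis parameter at 40°S:
f = 2Ω sin φ = 2 × 7.29×10⁻⁵ × sin 40° = 9.37×10⁻⁵ s⁻¹
Pressure gradient: |∂P/∂n| = 400 Pa / 572000 m = 6.99×10⁻⁴ Pa/m
Geostrophic balance (pressure-gradient force = Coriolis force):
V_g = (1/(fρ)) |∂P/∂n| = 6.99×10⁻⁴ / (9.37×10⁻⁵ × 1.10) = 6.78 m/s
Converting: 6.78 m/s × 3.6 = 24.4 km/h

24.4 km/h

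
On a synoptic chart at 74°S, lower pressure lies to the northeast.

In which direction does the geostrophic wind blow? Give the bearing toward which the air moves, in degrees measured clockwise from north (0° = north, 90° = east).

The pressure-gradient force points toward the northeast (bearing 045°).
Geostrophic balance: in the Southern Hemisphere the Coriolis force deflects motion to the left, so the geostrophic wind blows 90° to the left of the pressure-gradient force (low pressure on the right).
Rotating 045° by 90° counterclockwise gives 315° — the wind blows toward the northwest.

315°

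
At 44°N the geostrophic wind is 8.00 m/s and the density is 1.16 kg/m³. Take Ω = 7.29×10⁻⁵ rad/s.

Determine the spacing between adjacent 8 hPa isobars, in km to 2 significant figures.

850 km

Coriolis parameter at 44°N:
f = 2Ω sin φ = 2 × 7.29×10⁻⁵ × sin 44° = 1.01×10⁻⁴ s⁻¹
Geostrophic balance rearranged: |∂P/∂n| = f ρ V_g
|∂P/∂n| = 1.01×10⁻⁴ × 1.16 × 8.00 = 9.40×10⁻⁴ Pa/m
Isobar spacing: Δn = ΔP/|∂P/∂n| = 800 Pa / 9.40×10⁻⁴ Pa/m = 851164 m ≈ 850 km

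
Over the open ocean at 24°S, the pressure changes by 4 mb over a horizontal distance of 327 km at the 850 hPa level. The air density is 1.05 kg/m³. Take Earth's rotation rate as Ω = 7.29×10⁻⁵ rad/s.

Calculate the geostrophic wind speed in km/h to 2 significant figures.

71 km/h

Coriolis parameter at 24°S:
f = 2Ω sin φ = 2 × 7.29×10⁻⁵ × sin 24° = 5.93×10⁻⁵ s⁻¹
Pressure gradient: |∂P/∂n| = 400 Pa / 327000 m = 1.22×10⁻³ Pa/m
Geostrophic balance (pressure-gradient force = Coriolis force):
V_g = (1/(fρ)) |∂P/∂n| = 1.22×10⁻³ / (5.93×10⁻⁵ × 1.05) = 19.6 m/s
Converting: 19.6 m/s × 3.6 = 71 km/h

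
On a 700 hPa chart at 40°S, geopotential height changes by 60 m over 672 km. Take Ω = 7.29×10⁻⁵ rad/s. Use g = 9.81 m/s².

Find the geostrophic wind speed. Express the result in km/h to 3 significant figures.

Coriolis parameter at 40°S:
f = 2Ω sin φ = 2 × 7.29×10⁻⁵ × sin 40° = 9.37×10⁻⁵ s⁻¹
Height gradient: |∂Z/∂n| = 60 m / 672000 m = 8.93×10⁻⁵
On a pressure surface, geostrophic balance gives V_g = (g/f)|∂Z/∂n|:
V_g = 9.81 × 8.93×10⁻⁵ / 9.37×10⁻⁵ = 9.35 m/s
Converting: 9.35 m/s × 3.6 = 33.6 km/h

33.6 km/h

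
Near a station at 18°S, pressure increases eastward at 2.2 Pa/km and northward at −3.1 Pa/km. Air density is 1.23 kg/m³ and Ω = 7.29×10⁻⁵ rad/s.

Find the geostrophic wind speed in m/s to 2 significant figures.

Coriolis parameter at 18°S:
f = 2Ω sin φ = 2 × 7.29×10⁻⁵ × sin 18° = 4.51×10⁻⁵ s⁻¹
In the Southern Hemisphere f is negative: f = −4.51×10⁻⁵ s⁻¹.
Component geostrophic relations (x east, y north):
u_g = −(1/(fρ)) ∂P/∂y,  v_g = (1/(fρ)) ∂P/∂x
u_g = −(−3.1×10⁻³)/(−4.51×10⁻⁵ × 1.23) = −55.9 m/s;  v_g = (2.2×10⁻³)/(−4.51×10⁻⁵ × 1.23) = −39.7 m/s
|V_g| = √(u_g² + v_g²) = 68.6 m/s

69 m/s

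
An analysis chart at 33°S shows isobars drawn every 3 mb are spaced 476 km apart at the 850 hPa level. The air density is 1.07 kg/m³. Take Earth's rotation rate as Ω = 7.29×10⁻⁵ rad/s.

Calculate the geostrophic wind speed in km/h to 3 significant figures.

Coriolis parameter at 33°S:
f = 2Ω sin φ = 2 × 7.29×10⁻⁵ × sin 33° = 7.94×10⁻⁵ s⁻¹
Pressure gradient: |∂P/∂n| = 300 Pa / 476000 m = 6.30×10⁻⁴ Pa/m
Geostrophic balance (pressure-gradient force = Coriolis force):
V_g = (1/(fρ)) |∂P/∂n| = 6.30×10⁻⁴ / (7.94×10⁻⁵ × 1.07) = 7.42 m/s
Converting: 7.42 m/s × 3.6 = 26.7 km/h

26.7 km/h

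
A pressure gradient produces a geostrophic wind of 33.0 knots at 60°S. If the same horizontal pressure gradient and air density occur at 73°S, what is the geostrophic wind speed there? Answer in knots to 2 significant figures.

30 knots

With the same pressure gradient and density, V_g ∝ 1/f ∝ 1/sin φ.
V₂ = V₁ · sin φ₁ / sin φ₂ = 33.0 × sin 60° / sin 73°
V₂ = 33.0 × 0.8660/0.9563 = 30 knots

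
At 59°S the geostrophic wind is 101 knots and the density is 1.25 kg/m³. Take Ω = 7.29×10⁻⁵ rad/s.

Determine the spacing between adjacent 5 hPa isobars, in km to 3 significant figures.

61.6 km

Coriolis parameter at 59°S:
f = 2Ω sin φ = 2 × 7.29×10⁻⁵ × sin 59° = 1.25×10⁻⁴ s⁻¹
Wind speed in SI: 101 knots = 52.0 m/s
Geostrophic balance rearranged: |∂P/∂n| = f ρ V_g
|∂P/∂n| = 1.25×10⁻⁴ × 1.25 × 52.0 = 8.12×10⁻³ Pa/m
Isobar spacing: Δn = ΔP/|∂P/∂n| = 500 Pa / 8.12×10⁻³ Pa/m = 61600 m ≈ 61.6 km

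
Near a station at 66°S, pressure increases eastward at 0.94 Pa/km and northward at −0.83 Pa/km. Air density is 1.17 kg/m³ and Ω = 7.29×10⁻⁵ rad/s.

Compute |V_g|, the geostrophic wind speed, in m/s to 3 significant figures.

8.05 m/s

Coriolis parameter at 66°S:
f = 2Ω sin φ = 2 × 7.29×10⁻⁵ × sin 66° = 1.33×10⁻⁴ s⁻¹
In the Southern Hemisphere f is negative: f = −1.33×10⁻⁴ s⁻¹.
Component geostrophic relations (x east, y north):
u_g = −(1/(fρ)) ∂P/∂y,  v_g = (1/(fρ)) ∂P/∂x
u_g = −(−0.83×10⁻³)/(−1.33×10⁻⁴ × 1.17) = −5.33 m/s;  v_g = (0.94×10⁻³)/(−1.33×10⁻⁴ × 1.17) = −6.03 m/s
|V_g| = √(u_g² + v_g²) = 8.05 m/s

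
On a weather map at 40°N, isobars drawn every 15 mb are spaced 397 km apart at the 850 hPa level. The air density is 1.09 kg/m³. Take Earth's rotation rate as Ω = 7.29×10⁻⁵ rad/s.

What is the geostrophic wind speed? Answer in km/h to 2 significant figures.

Coriolis parameter at 40°N:
f = 2Ω sin φ = 2 × 7.29×10⁻⁵ × sin 40° = 9.37×10⁻⁵ s⁻¹
Pressure gradient: |∂P/∂n| = 1500 Pa / 397000 m = 3.78×10⁻³ Pa/m
Geostrophic balance (pressure-gradient force = Coriolis force):
V_g = (1/(fρ)) |∂P/∂n| = 3.78×10⁻³ / (9.37×10⁻⁵ × 1.09) = 37.0 m/s
Converting: 37.0 m/s × 3.6 = 130 km/h

130 km/h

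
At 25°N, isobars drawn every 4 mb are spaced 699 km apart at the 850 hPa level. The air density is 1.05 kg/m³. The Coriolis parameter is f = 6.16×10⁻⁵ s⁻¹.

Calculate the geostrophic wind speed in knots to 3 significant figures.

17.2 knots

Pressure gradient: |∂P/∂n| = 400 Pa / 699000 m = 5.72×10⁻⁴ Pa/m
Geostrophic balance (pressure-gradient force = Coriolis force):
V_g = (1/(fρ)) |∂P/∂n| = 5.72×10⁻⁴ / (6.16×10⁻⁵ × 1.05) = 8.85 m/s
Converting: 8.85 m/s × 1.944 = 17.2 knots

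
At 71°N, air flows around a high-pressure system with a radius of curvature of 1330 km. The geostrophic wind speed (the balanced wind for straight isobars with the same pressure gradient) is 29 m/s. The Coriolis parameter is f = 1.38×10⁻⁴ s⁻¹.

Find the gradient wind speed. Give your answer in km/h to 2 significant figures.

Around a high, pressure-gradient force acts outward with centrifugal, so Coriolis balances both:
fV = (1/ρ)|∂P/∂n| + V²/R  →  V² − fR·V + fR·V_g = 0
With fR = 1.38×10⁻⁴ × 1330×10³ m = 184 m/s:
V = [fR − √((fR)² − 4 fR V_g)]/2 = [184 − √(184² − 4×184×29)]/2 = 36.1 m/s
Supergeostrophic (V > V_g = 29 m/s), as expected around a high.
Converting: 36.1 m/s × 3.6 = 130 km/h

130 km/h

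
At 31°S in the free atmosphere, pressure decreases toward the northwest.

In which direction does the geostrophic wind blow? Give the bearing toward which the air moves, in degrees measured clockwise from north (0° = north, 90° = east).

The pressure-gradient force points toward the northwest (bearing 315°).
Geostrophic balance: in the Southern Hemisphere the Coriolis force deflects motion to the left, so the geostrophic wind blows 90° to the left of the pressure-gradient force (low pressure on the right).
Rotating 315° by 90° counterclockwise gives 225° — the wind blows toward the southwest.

225°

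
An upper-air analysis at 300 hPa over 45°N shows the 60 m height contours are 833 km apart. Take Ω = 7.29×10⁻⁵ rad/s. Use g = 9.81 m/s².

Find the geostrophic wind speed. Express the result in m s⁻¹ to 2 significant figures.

Coriolis parameter at 45°N:
f = 2Ω sin φ = 2 × 7.29×10⁻⁵ × sin 45° = 1.03×10⁻⁴ s⁻¹
Height gradient: |∂Z/∂n| = 60 m / 833000 m = 7.20×10⁻⁵
On a pressure surface, geostrophic balance gives V_g = (g/f)|∂Z/∂n|:
V_g = 9.81 × 7.20×10⁻⁵ / 1.03×10⁻⁴ = 6.85 m/s

6.9 m s⁻¹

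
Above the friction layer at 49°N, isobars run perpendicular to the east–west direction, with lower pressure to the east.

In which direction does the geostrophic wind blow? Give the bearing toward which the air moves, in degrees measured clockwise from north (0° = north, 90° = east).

The pressure-gradient force points toward the east (bearing 090°).
Geostrophic balance: in the Northern Hemisphere the Coriolis force deflects motion to the right, so the geostrophic wind blows 90° to the right of the pressure-gradient force (low pressure on the left).
Rotating 090° by 90° clockwise gives 180° — the wind blows toward the south.

180°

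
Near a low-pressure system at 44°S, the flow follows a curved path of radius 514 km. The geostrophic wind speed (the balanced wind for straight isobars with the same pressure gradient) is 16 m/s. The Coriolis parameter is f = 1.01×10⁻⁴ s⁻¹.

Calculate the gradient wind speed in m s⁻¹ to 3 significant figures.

12.8 m s⁻¹

Around a low, centrifugal force acts outward with Coriolis, so pressure-gradient force balances both:
(1/ρ)|∂P/∂n| = fV + V²/R  →  V² + fR·V − fR·V_g = 0
With fR = 1.01×10⁻⁴ × 514×10³ m = 51.9 m/s:
V = [−fR + √((fR)² + 4 fR V_g)]/2 = [−51.9 + √(51.9² + 4×51.9×16)]/2 = 12.8 m/s
Subgeostrophic (V < V_g = 16 m/s), as expected around a low.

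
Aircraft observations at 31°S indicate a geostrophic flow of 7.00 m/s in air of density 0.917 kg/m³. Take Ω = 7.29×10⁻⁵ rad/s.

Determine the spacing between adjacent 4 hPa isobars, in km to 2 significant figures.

830 km

Coriolis parameter at 31°S:
f = 2Ω sin φ = 2 × 7.29×10⁻⁵ × sin 31° = 7.51×10⁻⁵ s⁻¹
Geostrophic balance rearranged: |∂P/∂n| = f ρ V_g
|∂P/∂n| = 7.51×10⁻⁵ × 0.917 × 7.00 = 4.82×10⁻⁴ Pa/m
Isobar spacing: Δn = ΔP/|∂P/∂n| = 400 Pa / 4.82×10⁻⁴ Pa/m = 829843 m ≈ 830 km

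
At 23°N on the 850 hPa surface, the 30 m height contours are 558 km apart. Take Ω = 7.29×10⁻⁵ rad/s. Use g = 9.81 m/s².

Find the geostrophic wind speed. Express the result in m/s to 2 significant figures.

Coriolis parameter at 23°N:
f = 2Ω sin φ = 2 × 7.29×10⁻⁵ × sin 23° = 5.70×10⁻⁵ s⁻¹
Height gradient: |∂Z/∂n| = 30 m / 558000 m = 5.38×10⁻⁵
On a pressure surface, geostrophic balance gives V_g = (g/f)|∂Z/∂n|:
V_g = 9.81 × 5.38×10⁻⁵ / 5.70×10⁻⁵ = 9.26 m/s

9.3 m/s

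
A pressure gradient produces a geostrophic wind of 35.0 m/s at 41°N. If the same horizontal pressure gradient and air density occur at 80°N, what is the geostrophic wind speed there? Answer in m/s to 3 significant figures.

With the same pressure gradient and density, V_g ∝ 1/f ∝ 1/sin φ.
V₂ = V₁ · sin φ₁ / sin φ₂ = 35.0 × sin 41° / sin 80°
V₂ = 35.0 × 0.6561/0.9848 = 23.3 m/s

23.3 m/s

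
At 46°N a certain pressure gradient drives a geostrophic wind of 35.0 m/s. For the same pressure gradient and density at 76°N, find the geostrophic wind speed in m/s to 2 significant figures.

With the same pressure gradient and density, V_g ∝ 1/f ∝ 1/sin φ.
V₂ = V₁ · sin φ₁ / sin φ₂ = 35.0 × sin 46° / sin 76°
V₂ = 35.0 × 0.7193/0.9703 = 26 m/s

26 m/s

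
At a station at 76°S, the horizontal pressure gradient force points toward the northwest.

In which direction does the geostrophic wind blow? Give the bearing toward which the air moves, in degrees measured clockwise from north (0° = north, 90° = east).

225°

The pressure-gradient force points toward the northwest (bearing 315°).
Geostrophic balance: in the Southern Hemisphere the Coriolis force deflects motion to the left, so the geostrophic wind blows 90° to the left of the pressure-gradient force (low pressure on the right).
Rotating 315° by 90° counterclockwise gives 225° — the wind blows toward the southwest.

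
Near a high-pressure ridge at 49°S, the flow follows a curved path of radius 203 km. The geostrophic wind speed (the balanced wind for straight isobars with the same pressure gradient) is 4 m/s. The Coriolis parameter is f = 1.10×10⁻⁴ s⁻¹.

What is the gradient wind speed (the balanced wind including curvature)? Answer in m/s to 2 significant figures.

5.2 m/s

Around a high, pressure-gradient force acts outward with centrifugal, so Coriolis balances both:
fV = (1/ρ)|∂P/∂n| + V²/R  →  V² − fR·V + fR·V_g = 0
With fR = 1.10×10⁻⁴ × 203×10³ m = 22.3 m/s:
V = [fR − √((fR)² − 4 fR V_g)]/2 = [22.3 − √(22.3² − 4×22.3×4)]/2 = 5.22 m/s
Supergeostrophic (V > V_g = 4 m/s), as expected around a high.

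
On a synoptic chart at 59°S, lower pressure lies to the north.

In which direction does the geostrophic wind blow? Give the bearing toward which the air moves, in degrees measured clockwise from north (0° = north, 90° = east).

The pressure-gradient force points toward the north (bearing 000°).
Geostrophic balance: in the Southern Hemisphere the Coriolis force deflects motion to the left, so the geostrophic wind blows 90° to the left of the pressure-gradient force (low pressure on the right).
Rotating 000° by 90° counterclockwise gives 270° — the wind blows toward the west.

270°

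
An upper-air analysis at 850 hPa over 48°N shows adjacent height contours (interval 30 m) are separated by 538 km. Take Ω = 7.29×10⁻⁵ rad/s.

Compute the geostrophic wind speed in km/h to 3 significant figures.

18.2 km/h

Coriolis parameter at 48°N:
f = 2Ω sin φ = 2 × 7.29×10⁻⁵ × sin 48° = 1.08×10⁻⁴ s⁻¹
Height gradient: |∂Z/∂n| = 30 m / 538000 m = 5.58×10⁻⁵
On a pressure surface, geostrophic balance gives V_g = (g/f)|∂Z/∂n|:
V_g = 9.81 × 5.58×10⁻⁵ / 1.08×10⁻⁴ = 5.05 m/s
Converting: 5.05 m/s × 3.6 = 18.2 km/h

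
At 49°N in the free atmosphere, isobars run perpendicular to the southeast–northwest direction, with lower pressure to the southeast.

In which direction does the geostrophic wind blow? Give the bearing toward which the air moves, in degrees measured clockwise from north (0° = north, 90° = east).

The pressure-gradient force points toward the southeast (bearing 135°).
Geostrophic balance: in the Northern Hemisphere the Coriolis force deflects motion to the right, so the geostrophic wind blows 90° to the right of the pressure-gradient force (low pressure on the left).
Rotating 135° by 90° clockwise gives 225° — the wind blows toward the southwest.

225°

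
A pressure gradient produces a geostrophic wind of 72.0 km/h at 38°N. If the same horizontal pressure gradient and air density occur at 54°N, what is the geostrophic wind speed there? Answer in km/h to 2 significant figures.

With the same pressure gradient and density, V_g ∝ 1/f ∝ 1/sin φ.
V₂ = V₁ · sin φ₁ / sin φ₂ = 72.0 × sin 38° / sin 54°
V₂ = 72.0 × 0.6157/0.8090 = 55 km/h

55 km/h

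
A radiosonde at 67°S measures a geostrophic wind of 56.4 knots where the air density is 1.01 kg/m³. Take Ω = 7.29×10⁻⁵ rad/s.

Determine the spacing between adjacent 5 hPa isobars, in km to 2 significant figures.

Coriolis parameter at 67°S:
f = 2Ω sin φ = 2 × 7.29×10⁻⁵ × sin 67° = 1.34×10⁻⁴ s⁻¹
Wind speed in SI: 56.4 knots = 29.0 m/s
Geostrophic balance rearranged: |∂P/∂n| = f ρ V_g
|∂P/∂n| = 1.34×10⁻⁴ × 1.01 × 29.0 = 3.93×10⁻³ Pa/m
Isobar spacing: Δn = ΔP/|∂P/∂n| = 500 Pa / 3.93×10⁻³ Pa/m = 127130 m ≈ 130 km

130 km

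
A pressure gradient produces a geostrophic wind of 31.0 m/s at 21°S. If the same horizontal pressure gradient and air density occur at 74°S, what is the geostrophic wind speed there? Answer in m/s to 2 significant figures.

With the same pressure gradient and density, V_g ∝ 1/f ∝ 1/sin φ.
V₂ = V₁ · sin φ₁ / sin φ₂ = 31.0 × sin 21° / sin 74°
V₂ = 31.0 × 0.3584/0.9613 = 12 m/s

12 m/s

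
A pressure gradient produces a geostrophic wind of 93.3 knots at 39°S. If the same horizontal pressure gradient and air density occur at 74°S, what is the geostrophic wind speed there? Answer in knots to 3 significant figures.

With the same pressure gradient and density, V_g ∝ 1/f ∝ 1/sin φ.
V₂ = V₁ · sin φ₁ / sin φ₂ = 93.3 × sin 39° / sin 74°
V₂ = 93.3 × 0.6293/0.9613 = 61.1 knots

61.1 knots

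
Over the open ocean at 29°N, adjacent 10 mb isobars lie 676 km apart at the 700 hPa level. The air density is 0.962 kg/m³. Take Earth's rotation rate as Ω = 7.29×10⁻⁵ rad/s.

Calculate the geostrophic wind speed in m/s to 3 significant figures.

Coriolis parameter at 29°N:
f = 2Ω sin φ = 2 × 7.29×10⁻⁵ × sin 29° = 7.07×10⁻⁵ s⁻¹
Pressure gradient: |∂P/∂n| = 1000 Pa / 676000 m = 1.48×10⁻³ Pa/m
Geostrophic balance (pressure-gradient force = Coriolis force):
V_g = (1/(fρ)) |∂P/∂n| = 1.48×10⁻³ / (7.07×10⁻⁵ × 0.962) = 21.8 m/s

21.8 m/s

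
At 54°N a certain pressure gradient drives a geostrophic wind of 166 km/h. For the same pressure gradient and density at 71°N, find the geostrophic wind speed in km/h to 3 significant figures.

With the same pressure gradient and density, V_g ∝ 1/f ∝ 1/sin φ.
V₂ = V₁ · sin φ₁ / sin φ₂ = 166 × sin 54° / sin 71°
V₂ = 166 × 0.8090/0.9455 = 142 km/h

142 km/h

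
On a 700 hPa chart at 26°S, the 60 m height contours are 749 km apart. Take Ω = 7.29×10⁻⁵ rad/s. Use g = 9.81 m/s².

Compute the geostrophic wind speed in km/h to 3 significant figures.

Coriolis parameter at 26°S:
f = 2Ω sin φ = 2 × 7.29×10⁻⁵ × sin 26° = 6.39×10⁻⁵ s⁻¹
Height gradient: |∂Z/∂n| = 60 m / 749000 m = 8.01×10⁻⁵
On a pressure surface, geostrophic balance gives V_g = (g/f)|∂Z/∂n|:
V_g = 9.81 × 8.01×10⁻⁵ / 6.39×10⁻⁵ = 12.3 m/s
Converting: 12.3 m/s × 3.6 = 44.3 km/h

44.3 km/h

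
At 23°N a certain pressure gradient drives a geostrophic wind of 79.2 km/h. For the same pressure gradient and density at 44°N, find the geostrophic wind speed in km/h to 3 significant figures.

With the same pressure gradient and density, V_g ∝ 1/f ∝ 1/sin φ.
V₂ = V₁ · sin φ₁ / sin φ₂ = 79.2 × sin 23° / sin 44°
V₂ = 79.2 × 0.3907/0.6947 = 44.5 km/h

44.5 km/h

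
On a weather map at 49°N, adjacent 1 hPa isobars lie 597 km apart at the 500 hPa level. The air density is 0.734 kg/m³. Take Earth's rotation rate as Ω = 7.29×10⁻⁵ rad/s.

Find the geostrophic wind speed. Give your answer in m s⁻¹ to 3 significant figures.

Coriolis parameter at 49°N:
f = 2Ω sin φ = 2 × 7.29×10⁻⁵ × sin 49° = 1.10×10⁻⁴ s⁻¹
Pressure gradient: |∂P/∂n| = 100 Pa / 597000 m = 1.68×10⁻⁴ Pa/m
Geostrophic balance (pressure-gradient force = Coriolis force):
V_g = (1/(fρ)) |∂P/∂n| = 1.68×10⁻⁴ / (1.10×10⁻⁴ × 0.734) = 2.07 m/s

2.07 m s⁻¹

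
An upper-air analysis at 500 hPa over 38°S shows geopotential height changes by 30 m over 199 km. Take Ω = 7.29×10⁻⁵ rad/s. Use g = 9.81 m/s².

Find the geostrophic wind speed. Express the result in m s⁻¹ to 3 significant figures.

Coriolis parameter at 38°S:
f = 2Ω sin φ = 2 × 7.29×10⁻⁵ × sin 38° = 8.98×10⁻⁵ s⁻¹
Height gradient: |∂Z/∂n| = 30 m / 199000 m = 1.51×10⁻⁴
On a pressure surface, geostrophic balance gives V_g = (g/f)|∂Z/∂n|:
V_g = 9.81 × 1.51×10⁻⁴ / 8.98×10⁻⁵ = 16.5 m/s

16.5 m s⁻¹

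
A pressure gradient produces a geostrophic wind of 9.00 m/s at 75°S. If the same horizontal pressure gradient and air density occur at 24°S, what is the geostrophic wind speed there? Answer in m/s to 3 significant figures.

With the same pressure gradient and density, V_g ∝ 1/f ∝ 1/sin φ.
V₂ = V₁ · sin φ₁ / sin φ₂ = 9.00 × sin 75° / sin 24°
V₂ = 9.00 × 0.9659/0.4067 = 21.4 m/s

21.4 m/s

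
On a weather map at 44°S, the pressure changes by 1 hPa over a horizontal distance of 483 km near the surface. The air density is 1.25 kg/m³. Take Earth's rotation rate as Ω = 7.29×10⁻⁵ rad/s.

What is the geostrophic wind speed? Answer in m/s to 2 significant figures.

1.6 m/s

Coriolis parameter at 44°S:
f = 2Ω sin φ = 2 × 7.29×10⁻⁵ × sin 44° = 1.01×10⁻⁴ s⁻¹
Pressure gradient: |∂P/∂n| = 100 Pa / 483000 m = 2.07×10⁻⁴ Pa/m
Geostrophic balance (pressure-gradient force = Coriolis force):
V_g = (1/(fρ)) |∂P/∂n| = 2.07×10⁻⁴ / (1.01×10⁻⁴ × 1.25) = 1.64 m/s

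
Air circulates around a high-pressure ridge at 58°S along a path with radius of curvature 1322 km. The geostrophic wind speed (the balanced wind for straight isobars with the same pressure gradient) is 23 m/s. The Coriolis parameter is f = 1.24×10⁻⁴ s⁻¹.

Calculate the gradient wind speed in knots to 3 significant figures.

Around a high, pressure-gradient force acts outward with centrifugal, so Coriolis balances both:
fV = (1/ρ)|∂P/∂n| + V²/R  →  V² − fR·V + fR·V_g = 0
With fR = 1.24×10⁻⁴ × 1322×10³ m = 164 m/s:
V = [fR − √((fR)² − 4 fR V_g)]/2 = [164 − √(164² − 4×164×23)]/2 = 27.7 m/s
Supergeostrophic (V > V_g = 23 m/s), as expected around a high.
Converting: 27.7 m/s × 1.944 = 53.8 knots

53.8 knots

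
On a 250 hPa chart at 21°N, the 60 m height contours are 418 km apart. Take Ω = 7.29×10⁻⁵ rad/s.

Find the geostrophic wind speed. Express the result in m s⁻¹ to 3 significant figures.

Coriolis parameter at 21°N:
f = 2Ω sin φ = 2 × 7.29×10⁻⁵ × sin 21° = 5.23×10⁻⁵ s⁻¹
Height gradient: |∂Z/∂n| = 60 m / 418000 m = 1.44×10⁻⁴
On a pressure surface, geostrophic balance gives V_g = (g/f)|∂Z/∂n|:
V_g = 9.81 × 1.44×10⁻⁴ / 5.23×10⁻⁵ = 26.9 m/s

26.9 m s⁻¹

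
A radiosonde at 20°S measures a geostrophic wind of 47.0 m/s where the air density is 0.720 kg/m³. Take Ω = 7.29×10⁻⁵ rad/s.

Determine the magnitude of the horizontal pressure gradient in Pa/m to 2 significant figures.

1.7×10⁻³ Pa/m

Coriolis parameter at 20°S:
f = 2Ω sin φ = 2 × 7.29×10⁻⁵ × sin 20° = 4.99×10⁻⁵ s⁻¹
Geostrophic balance rearranged: |∂P/∂n| = f ρ V_g
|∂P/∂n| = 4.99×10⁻⁵ × 0.720 × 47.0 = 1.69×10⁻³ Pa/m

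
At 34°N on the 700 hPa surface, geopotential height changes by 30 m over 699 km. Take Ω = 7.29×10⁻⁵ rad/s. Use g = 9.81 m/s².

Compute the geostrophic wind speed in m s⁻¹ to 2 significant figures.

5.2 m s⁻¹

Coriolis parameter at 34°N:
f = 2Ω sin φ = 2 × 7.29×10⁻⁵ × sin 34° = 8.15×10⁻⁵ s⁻¹
Height gradient: |∂Z/∂n| = 30 m / 699000 m = 4.29×10⁻⁵
On a pressure surface, geostrophic balance gives V_g = (g/f)|∂Z/∂n|:
V_g = 9.81 × 4.29×10⁻⁵ / 8.15×10⁻⁵ = 5.16 m/s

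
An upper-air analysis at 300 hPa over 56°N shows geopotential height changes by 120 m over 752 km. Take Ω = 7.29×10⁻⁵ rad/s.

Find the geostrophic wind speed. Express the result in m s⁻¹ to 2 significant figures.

Coriolis parameter at 56°N:
f = 2Ω sin φ = 2 × 7.29×10⁻⁵ × sin 56° = 1.21×10⁻⁴ s⁻¹
Height gradient: |∂Z/∂n| = 120 m / 752000 m = 1.60×10⁻⁴
On a pressure surface, geostrophic balance gives V_g = (g/f)|∂Z/∂n|:
V_g = 9.81 × 1.60×10⁻⁴ / 1.21×10⁻⁴ = 13.0 m/s

13 m s⁻¹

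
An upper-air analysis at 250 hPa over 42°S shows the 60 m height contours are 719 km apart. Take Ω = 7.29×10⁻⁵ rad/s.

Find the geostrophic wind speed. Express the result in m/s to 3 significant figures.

8.39 m/s

Coriolis parameter at 42°S:
f = 2Ω sin φ = 2 × 7.29×10⁻⁵ × sin 42° = 9.76×10⁻⁵ s⁻¹
Height gradient: |∂Z/∂n| = 60 m / 719000 m = 8.34×10⁻⁵
On a pressure surface, geostrophic balance gives V_g = (g/f)|∂Z/∂n|:
V_g = 9.81 × 8.34×10⁻⁵ / 9.76×10⁻⁵ = 8.39 m/s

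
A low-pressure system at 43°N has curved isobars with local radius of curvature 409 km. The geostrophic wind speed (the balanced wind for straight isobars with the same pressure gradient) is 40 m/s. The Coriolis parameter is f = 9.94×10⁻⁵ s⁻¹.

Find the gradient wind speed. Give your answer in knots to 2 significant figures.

48 knots

Around a low, centrifugal force acts outward with Coriolis, so pressure-gradient force balances both:
(1/ρ)|∂P/∂n| = fV + V²/R  →  V² + fR·V − fR·V_g = 0
With fR = 9.94×10⁻⁵ × 409×10³ m = 40.7 m/s:
V = [−fR + √((fR)² + 4 fR V_g)]/2 = [−40.7 + √(40.7² + 4×40.7×40)]/2 = 24.8 m/s
Subgeostrophic (V < V_g = 40 m/s), as expected around a low.
Converting: 24.8 m/s × 1.944 = 48 knots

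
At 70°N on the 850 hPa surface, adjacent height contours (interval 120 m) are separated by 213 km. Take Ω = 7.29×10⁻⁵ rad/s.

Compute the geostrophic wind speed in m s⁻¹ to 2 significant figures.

Coriolis parameter at 70°N:
f = 2Ω sin φ = 2 × 7.29×10⁻⁵ × sin 70° = 1.37×10⁻⁴ s⁻¹
Height gradient: |∂Z/∂n| = 120 m / 213000 m = 5.63×10⁻⁴
On a pressure surface, geostrophic balance gives V_g = (g/f)|∂Z/∂n|:
V_g = 9.81 × 5.63×10⁻⁴ / 1.37×10⁻⁴ = 40.3 m/s

40 m s⁻¹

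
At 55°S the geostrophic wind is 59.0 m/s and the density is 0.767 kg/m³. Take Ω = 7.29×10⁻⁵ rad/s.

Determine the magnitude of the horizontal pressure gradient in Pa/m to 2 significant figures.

Coriolis parameter at 55°S:
f = 2Ω sin φ = 2 × 7.29×10⁻⁵ × sin 55° = 1.19×10⁻⁴ s⁻¹
Geostrophic balance rearranged: |∂P/∂n| = f ρ V_g
|∂P/∂n| = 1.19×10⁻⁴ × 0.767 × 59.0 = 5.40×10⁻³ Pa/m

5.4×10⁻³ Pa/m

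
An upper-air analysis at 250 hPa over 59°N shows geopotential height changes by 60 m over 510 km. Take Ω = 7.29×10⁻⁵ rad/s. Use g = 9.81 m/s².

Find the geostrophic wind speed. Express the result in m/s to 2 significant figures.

9.2 m/s

Coriolis parameter at 59°N:
f = 2Ω sin φ = 2 × 7.29×10⁻⁵ × sin 59° = 1.25×10⁻⁴ s⁻¹
Height gradient: |∂Z/∂n| = 60 m / 510000 m = 1.18×10⁻⁴
On a pressure surface, geostrophic balance gives V_g = (g/f)|∂Z/∂n|:
V_g = 9.81 × 1.18×10⁻⁴ / 1.25×10⁻⁴ = 9.23 m/s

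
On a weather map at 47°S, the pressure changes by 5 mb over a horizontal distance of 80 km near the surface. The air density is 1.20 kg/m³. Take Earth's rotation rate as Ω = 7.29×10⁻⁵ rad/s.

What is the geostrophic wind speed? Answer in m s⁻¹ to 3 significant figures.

Coriolis parameter at 47°S:
f = 2Ω sin φ = 2 × 7.29×10⁻⁵ × sin 47° = 1.07×10⁻⁴ s⁻¹
Pressure gradient: |∂P/∂n| = 500 Pa / 80000 m = 6.25×10⁻³ Pa/m
Geostrophic balance (pressure-gradient force = Coriolis force):
V_g = (1/(fρ)) |∂P/∂n| = 6.25×10⁻³ / (1.07×10⁻⁴ × 1.20) = 48.8 m/s

48.8 m s⁻¹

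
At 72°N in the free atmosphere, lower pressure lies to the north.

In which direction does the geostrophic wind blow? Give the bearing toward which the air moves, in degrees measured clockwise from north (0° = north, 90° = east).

090°

The pressure-gradient force points toward the north (bearing 000°).
Geostrophic balance: in the Northern Hemisphere the Coriolis force deflects motion to the right, so the geostrophic wind blows 90° to the right of the pressure-gradient force (low pressure on the left).
Rotating 000° by 90° clockwise gives 090° — the wind blows toward the east.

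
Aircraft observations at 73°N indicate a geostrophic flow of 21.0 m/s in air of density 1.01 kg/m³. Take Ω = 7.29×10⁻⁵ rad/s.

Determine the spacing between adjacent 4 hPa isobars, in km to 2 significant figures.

Coriolis parameter at 73°N:
f = 2Ω sin φ = 2 × 7.29×10⁻⁵ × sin 73° = 1.39×10⁻⁴ s⁻¹
Geostrophic balance rearranged: |∂P/∂n| = f ρ V_g
|∂P/∂n| = 1.39×10⁻⁴ × 1.01 × 21.0 = 2.96×10⁻³ Pa/m
Isobar spacing: Δn = ΔP/|∂P/∂n| = 400 Pa / 2.96×10⁻³ Pa/m = 135259 m ≈ 140 km

140 km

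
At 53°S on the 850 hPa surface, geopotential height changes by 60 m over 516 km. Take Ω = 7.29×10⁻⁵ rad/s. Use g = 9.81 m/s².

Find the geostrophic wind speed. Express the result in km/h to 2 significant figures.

Coriolis parameter at 53°S:
f = 2Ω sin φ = 2 × 7.29×10⁻⁵ × sin 53° = 1.16×10⁻⁴ s⁻¹
Height gradient: |∂Z/∂n| = 60 m / 516000 m = 1.16×10⁻⁴
On a pressure surface, geostrophic balance gives V_g = (g/f)|∂Z/∂n|:
V_g = 9.81 × 1.16×10⁻⁴ / 1.16×10⁻⁴ = 9.80 m/s
Converting: 9.80 m/s × 3.6 = 35 km/h

35 km/h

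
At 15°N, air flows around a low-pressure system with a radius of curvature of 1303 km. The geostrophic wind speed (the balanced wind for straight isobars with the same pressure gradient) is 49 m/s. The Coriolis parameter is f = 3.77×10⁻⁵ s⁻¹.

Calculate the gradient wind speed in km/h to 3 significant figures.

109 km/h

Around a low, centrifugal force acts outward with Coriolis, so pressure-gradient force balances both:
(1/ρ)|∂P/∂n| = fV + V²/R  →  V² + fR·V − fR·V_g = 0
With fR = 3.77×10⁻⁵ × 1303×10³ m = 49.1 m/s:
V = [−fR + √((fR)² + 4 fR V_g)]/2 = [−49.1 + √(49.1² + 4×49.1×49)]/2 = 30.3 m/s
Subgeostrophic (V < V_g = 49 m/s), as expected around a low.
Converting: 30.3 m/s × 3.6 = 109 km/h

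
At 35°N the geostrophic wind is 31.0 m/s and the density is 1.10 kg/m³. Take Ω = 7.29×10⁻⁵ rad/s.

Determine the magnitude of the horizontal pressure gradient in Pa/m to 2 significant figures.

Coriolis parameter at 35°N:
f = 2Ω sin φ = 2 × 7.29×10⁻⁵ × sin 35° = 8.36×10⁻⁵ s⁻¹
Geostrophic balance rearranged: |∂P/∂n| = f ρ V_g
|∂P/∂n| = 8.36×10⁻⁵ × 1.10 × 31.0 = 2.85×10⁻³ Pa/m

2.9×10⁻³ Pa/m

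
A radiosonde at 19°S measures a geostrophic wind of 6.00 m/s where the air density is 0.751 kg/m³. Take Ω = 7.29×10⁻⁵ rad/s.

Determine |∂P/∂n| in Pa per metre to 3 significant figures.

Coriolis parameter at 19°S:
f = 2Ω sin φ = 2 × 7.29×10⁻⁵ × sin 19° = 4.75×10⁻⁵ s⁻¹
Geostrophic balance rearranged: |∂P/∂n| = f ρ V_g
|∂P/∂n| = 4.75×10⁻⁵ × 0.751 × 6.00 = 2.14×10⁻⁴ Pa/m

2.14×10⁻⁴ Pa/m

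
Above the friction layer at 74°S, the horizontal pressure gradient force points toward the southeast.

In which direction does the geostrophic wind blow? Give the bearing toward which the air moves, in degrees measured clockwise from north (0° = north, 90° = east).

045°

The pressure-gradient force points toward the southeast (bearing 135°).
Geostrophic balance: in the Southern Hemisphere the Coriolis force deflects motion to the left, so the geostrophic wind blows 90° to the left of the pressure-gradient force (low pressure on the right).
Rotating 135° by 90° counterclockwise gives 045° — the wind blows toward the northeast.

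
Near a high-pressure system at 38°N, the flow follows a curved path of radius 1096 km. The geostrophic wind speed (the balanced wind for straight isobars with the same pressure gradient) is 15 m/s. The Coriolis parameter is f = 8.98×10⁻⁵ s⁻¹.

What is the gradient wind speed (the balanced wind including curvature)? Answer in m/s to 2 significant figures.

18 m/s

Around a high, pressure-gradient force acts outward with centrifugal, so Coriolis balances both:
fV = (1/ρ)|∂P/∂n| + V²/R  →  V² − fR·V + fR·V_g = 0
With fR = 8.98×10⁻⁵ × 1096×10³ m = 98.4 m/s:
V = [fR − √((fR)² − 4 fR V_g)]/2 = [98.4 − √(98.4² − 4×98.4×15)]/2 = 18.5 m/s
Supergeostrophic (V > V_g = 15 m/s), as expected around a high.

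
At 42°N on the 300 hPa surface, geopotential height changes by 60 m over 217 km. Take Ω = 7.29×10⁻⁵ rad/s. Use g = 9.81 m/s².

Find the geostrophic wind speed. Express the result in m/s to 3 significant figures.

27.8 m/s

Coriolis parameter at 42°N:
f = 2Ω sin φ = 2 × 7.29×10⁻⁵ × sin 42° = 9.76×10⁻⁵ s⁻¹
Height gradient: |∂Z/∂n| = 60 m / 217000 m = 2.76×10⁻⁴
On a pressure surface, geostrophic balance gives V_g = (g/f)|∂Z/∂n|:
V_g = 9.81 × 2.76×10⁻⁴ / 9.76×10⁻⁵ = 27.8 m/s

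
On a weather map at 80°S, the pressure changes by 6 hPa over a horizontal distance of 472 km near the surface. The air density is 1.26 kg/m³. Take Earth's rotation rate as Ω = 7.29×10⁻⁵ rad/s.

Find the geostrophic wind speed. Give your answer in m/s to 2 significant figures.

7.0 m/s

Coriolis parameter at 80°S:
f = 2Ω sin φ = 2 × 7.29×10⁻⁵ × sin 80° = 1.44×10⁻⁴ s⁻¹
Pressure gradient: |∂P/∂n| = 600 Pa / 472000 m = 1.27×10⁻³ Pa/m
Geostrophic balance (pressure-gradient force = Coriolis force):
V_g = (1/(fρ)) |∂P/∂n| = 1.27×10⁻³ / (1.44×10⁻⁴ × 1.26) = 7.03 m/s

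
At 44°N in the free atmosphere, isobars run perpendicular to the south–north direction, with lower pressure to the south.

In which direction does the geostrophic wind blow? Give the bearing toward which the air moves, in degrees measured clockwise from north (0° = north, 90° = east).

The pressure-gradient force points toward the south (bearing 180°).
Geostrophic balance: in the Northern Hemisphere the Coriolis force deflects motion to the right, so the geostrophic wind blows 90° to the right of the pressure-gradient force (low pressure on the left).
Rotating 180° by 90° clockwise gives 270° — the wind blows toward the west.

270°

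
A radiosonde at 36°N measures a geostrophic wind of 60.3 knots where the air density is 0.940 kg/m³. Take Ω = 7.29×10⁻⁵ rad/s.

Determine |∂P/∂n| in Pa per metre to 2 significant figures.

2.5×10⁻³ Pa/m

Coriolis parameter at 36°N:
f = 2Ω sin φ = 2 × 7.29×10⁻⁵ × sin 36° = 8.57×10⁻⁵ s⁻¹
Wind speed in SI: 60.3 knots = 31.0 m/s
Geostrophic balance rearranged: |∂P/∂n| = f ρ V_g
|∂P/∂n| = 8.57×10⁻⁵ × 0.940 × 31.0 = 2.50×10⁻³ Pa/m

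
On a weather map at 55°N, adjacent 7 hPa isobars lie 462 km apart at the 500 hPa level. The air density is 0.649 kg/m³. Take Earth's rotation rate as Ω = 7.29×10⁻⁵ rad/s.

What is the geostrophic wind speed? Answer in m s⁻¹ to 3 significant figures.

19.5 m s⁻¹

Coriolis parameter at 55°N:
f = 2Ω sin φ = 2 × 7.29×10⁻⁵ × sin 55° = 1.19×10⁻⁴ s⁻¹
Pressure gradient: |∂P/∂n| = 700 Pa / 462000 m = 1.52×10⁻³ Pa/m
Geostrophic balance (pressure-gradient force = Coriolis force):
V_g = (1/(fρ)) |∂P/∂n| = 1.52×10⁻³ / (1.19×10⁻⁴ × 0.649) = 19.5 m/s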